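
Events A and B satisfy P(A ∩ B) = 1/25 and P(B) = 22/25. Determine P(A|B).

P(A|B) = P(A ∩ B) / P(B)
= (1/25) / (22/25)
= 1/22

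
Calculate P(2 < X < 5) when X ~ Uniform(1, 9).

P(2 < X < 5) = ∫_{2}^{5} f(x) dx
where f(x) = \frac{1}{8}
= \frac{3}{8}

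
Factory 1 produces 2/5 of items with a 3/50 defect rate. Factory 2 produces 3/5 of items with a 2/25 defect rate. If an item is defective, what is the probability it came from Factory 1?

Using Bayes' theorem:
P(F1) = 2/5, P(D|F1) = 3/50
P(F2) = 3/5, P(D|F2) = 2/25
P(D) = P(D|F1)P(F1) + P(D|F2)P(F2)
     = \frac{9}{125}
P(F1|D) = P(D|F1)P(F1) / P(D)
= \frac{1}{3}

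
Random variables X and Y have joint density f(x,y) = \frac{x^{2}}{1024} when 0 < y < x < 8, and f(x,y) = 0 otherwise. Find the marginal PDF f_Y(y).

f_Y(y) = ∫_y^8 \frac{x^{2}}{1024} dx = \frac{1}{6} - \frac{y^{3}}{3072}
for 0 < y < 8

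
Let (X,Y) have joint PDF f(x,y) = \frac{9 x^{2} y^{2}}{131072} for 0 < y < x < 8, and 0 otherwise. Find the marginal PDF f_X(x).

f_X(x) = ∫_0^x \frac{9 x^{2} y^{2}}{131072} dy = \frac{3 x^{5}}{131072}
for 0 < x < 8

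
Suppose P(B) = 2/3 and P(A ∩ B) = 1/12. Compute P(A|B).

P(A|B) = P(A ∩ B) / P(B)
= (1/12) / (2/3)
= 1/8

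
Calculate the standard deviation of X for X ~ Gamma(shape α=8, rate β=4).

For X ~ Gamma(shape α=8, rate β=4):
Var(X) = \frac{1}{2}
SD(X) = √(Var(X)) = √(\frac{1}{2}) = \frac{\sqrt{2}}{2}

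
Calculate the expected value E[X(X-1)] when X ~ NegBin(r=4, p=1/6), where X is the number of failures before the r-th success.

E[X(X-1)] = E[X² - X] = E[X²] - E[X]
E[X] = 20
E[X²] = Var(X) + (E[X])² = 120 + (20)² = 520
E[X(X-1)] = 520 - 20 = 500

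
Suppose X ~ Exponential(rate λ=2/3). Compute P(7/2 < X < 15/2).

P(7/2 < X < 15/2) = ∫_{7/2}^{15/2} f(x) dx
where f(x) = \frac{2 e^{- \frac{2 x}{3}}}{3}
= - \frac{1}{e^{5}} + e^{- \frac{7}{3}}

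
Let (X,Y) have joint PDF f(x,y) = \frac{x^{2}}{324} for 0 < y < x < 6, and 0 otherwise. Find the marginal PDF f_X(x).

f_X(x) = ∫_0^x \frac{x^{2}}{324} dy = \frac{x^{3}}{324}
for 0 < x < 6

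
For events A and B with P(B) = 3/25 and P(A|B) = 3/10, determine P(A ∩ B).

By definition, P(A|B) = P(A ∩ B) / P(B)
So P(A ∩ B) = P(A|B) × P(B)
= 3/10 × 3/25
= 9/250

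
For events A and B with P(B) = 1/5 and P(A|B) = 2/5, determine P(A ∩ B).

By definition, P(A|B) = P(A ∩ B) / P(B)
So P(A ∩ B) = P(A|B) × P(B)
= 2/5 × 1/5
= 2/25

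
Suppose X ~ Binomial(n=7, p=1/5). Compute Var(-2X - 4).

For X ~ Binomial(n=7, p=1/5):
Var(X) = \frac{28}{25}
Var(-2X - 4) = (-2)² × Var(X) = 4 × \frac{28}{25} = \frac{112}{25}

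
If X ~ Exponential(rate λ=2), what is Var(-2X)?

For X ~ Exponential(rate λ=2):
Var(X) = \frac{1}{4}
Var(-2X) = (-2)² × Var(X) = 4 × \frac{1}{4} = 1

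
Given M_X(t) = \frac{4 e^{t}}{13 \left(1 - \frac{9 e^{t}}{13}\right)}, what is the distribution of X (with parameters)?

The MGF M(t) = \frac{4 e^{t}}{13 \left(1 - \frac{9 e^{t}}{13}\right)} is the standard form for the Geometric distribution.
Comparing with the known MGF formula identifies: Geometric(p=4/13), X = trial number of first success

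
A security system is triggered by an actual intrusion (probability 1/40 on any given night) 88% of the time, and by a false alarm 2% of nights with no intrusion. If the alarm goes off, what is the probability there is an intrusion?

Let D = the rare event, + = positive/flagged.
P(D) = 1/40
P(+|D) = 88/100 = 22/25
P(+|D') = 2/100 = 1/50
P(+) = P(+|D)P(D) + P(+|D')P(D')
     = \frac{22}{25} × \frac{1}{40} + \frac{1}{50} × \frac{39}{40}
     = \frac{83}{2000}
P(D|+) = P(+|D)P(D)/P(+) = \frac{44}{83}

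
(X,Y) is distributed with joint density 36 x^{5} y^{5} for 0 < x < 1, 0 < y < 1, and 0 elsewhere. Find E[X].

E[X] = ∫_0^1 ∫_0^1 x × f(x,y) dy dx
= ∫_0^1 ∫_0^1 x × (36 x^{5} y^{5}) dy dx
= \frac{6}{7}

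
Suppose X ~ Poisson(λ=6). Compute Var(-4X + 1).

For X ~ Poisson(λ=6):
Var(X) = 6
Var(-4X + 1) = (-4)² × Var(X) = 16 × 6 = 96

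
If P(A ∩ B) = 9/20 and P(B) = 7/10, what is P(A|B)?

P(A|B) = P(A ∩ B) / P(B)
= (9/20) / (7/10)
= 9/14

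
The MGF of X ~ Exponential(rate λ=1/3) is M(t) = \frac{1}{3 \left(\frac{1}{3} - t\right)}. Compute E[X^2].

To find E[X^2], compute M^(2)(0):
M^(1)(t) = \frac{1}{3 \left(\frac{1}{3} - t\right)^{2}}
M^(2)(t) = \frac{2}{3 \left(\frac{1}{3} - t\right)^{3}}
M^(2)(0) = 18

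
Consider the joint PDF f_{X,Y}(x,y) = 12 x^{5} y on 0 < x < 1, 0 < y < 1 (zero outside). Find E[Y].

E[Y] = ∫_0^1 ∫_0^1 y × f(x,y) dx dy
= \frac{2}{3}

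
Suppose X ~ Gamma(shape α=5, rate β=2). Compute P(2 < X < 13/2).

P(2 < X < 13/2) = ∫_{2}^{13/2} f(x) dx
where f(x) = \frac{4 x^{4} e^{- 2 x}}{3}
= \frac{-39713 + 824 e^{9}}{24 e^{13}}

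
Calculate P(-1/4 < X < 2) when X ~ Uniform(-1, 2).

P(-1/4 < X < 2) = ∫_{-1/4}^{2} f(x) dx
where f(x) = \frac{1}{3}
= \frac{3}{4}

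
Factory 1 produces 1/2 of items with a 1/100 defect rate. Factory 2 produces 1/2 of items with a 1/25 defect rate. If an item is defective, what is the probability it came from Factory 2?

Using Bayes' theorem:
P(F1) = 1/2, P(D|F1) = 1/100
P(F2) = 1/2, P(D|F2) = 1/25
P(D) = P(D|F1)P(F1) + P(D|F2)P(F2)
     = \frac{1}{40}
P(F2|D) = P(D|F2)P(F2) / P(D)
= \frac{4}{5}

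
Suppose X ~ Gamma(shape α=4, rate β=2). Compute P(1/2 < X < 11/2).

P(1/2 < X < 11/2) = ∫_{1/2}^{11/2} f(x) dx
where f(x) = \frac{8 x^{3} e^{- 2 x}}{3}
= \frac{-883 + 8 e^{10}}{3 e^{11}}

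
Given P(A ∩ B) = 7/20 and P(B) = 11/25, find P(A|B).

P(A|B) = P(A ∩ B) / P(B)
= (7/20) / (11/25)
= 35/44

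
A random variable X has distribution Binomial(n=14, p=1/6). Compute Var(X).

For X ~ Binomial(n=14, p=1/6):
Var(X) = \frac{35}{18}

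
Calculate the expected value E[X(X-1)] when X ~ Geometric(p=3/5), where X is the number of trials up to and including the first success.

E[X(X-1)] = E[X² - X] = E[X²] - E[X]
E[X] = \frac{5}{3}
E[X²] = Var(X) + (E[X])² = \frac{10}{9} + (\frac{5}{3})² = \frac{35}{9}
E[X(X-1)] = \frac{35}{9} - \frac{5}{3} = \frac{20}{9}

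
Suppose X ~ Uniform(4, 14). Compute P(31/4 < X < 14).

P(31/4 < X < 14) = ∫_{31/4}^{14} f(x) dx
where f(x) = \frac{1}{10}
= \frac{5}{8}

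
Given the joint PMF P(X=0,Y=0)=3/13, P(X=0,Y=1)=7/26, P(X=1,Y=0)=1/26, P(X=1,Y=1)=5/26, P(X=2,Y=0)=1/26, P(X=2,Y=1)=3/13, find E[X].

First find marginal of X:
P(X=0) = 1/2
P(X=1) = 3/13
P(X=2) = 7/26
E[X] = 0 × 1/2 + 1 × 3/13 + 2 × 7/26 = 10/13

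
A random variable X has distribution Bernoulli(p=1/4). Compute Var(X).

For X ~ Bernoulli(p=1/4):
Var(X) = \frac{3}{16}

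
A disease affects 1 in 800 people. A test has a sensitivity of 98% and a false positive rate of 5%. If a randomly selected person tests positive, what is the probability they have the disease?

Let D = the rare event, + = positive/flagged.
P(D) = 1/800
P(+|D) = 98/100 = 49/50
P(+|D') = 5/100 = 1/20
P(+) = P(+|D)P(D) + P(+|D')P(D')
     = \frac{49}{50} × \frac{1}{800} + \frac{1}{20} × \frac{799}{800}
     = \frac{4093}{80000}
P(D|+) = P(+|D)P(D)/P(+) = \frac{98}{4093}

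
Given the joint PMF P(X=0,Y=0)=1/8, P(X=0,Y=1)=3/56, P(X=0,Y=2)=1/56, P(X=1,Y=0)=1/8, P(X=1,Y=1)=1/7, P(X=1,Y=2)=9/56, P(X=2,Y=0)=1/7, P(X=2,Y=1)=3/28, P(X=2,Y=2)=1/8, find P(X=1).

P(X=1) = P(X=1,Y=0) + P(X=1,Y=1) + P(X=1,Y=2)
= 1/8 + 1/7 + 9/56
= 3/7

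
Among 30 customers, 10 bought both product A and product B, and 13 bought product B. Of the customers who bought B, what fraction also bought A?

P(A ∩ B) = 10/30 = 1/3
P(B) = 13/30
P(A|B) = P(A ∩ B) / P(B) = (1/3) / (13/30) = 10/13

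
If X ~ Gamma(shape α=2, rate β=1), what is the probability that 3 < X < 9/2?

P(3 < X < 9/2) = ∫_{3}^{9/2} f(x) dx
where f(x) = x e^{- x}
= - \frac{11}{2 e^{\frac{9}{2}}} + \frac{4}{e^{3}}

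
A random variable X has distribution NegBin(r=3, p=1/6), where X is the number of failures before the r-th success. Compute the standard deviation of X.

For X ~ NegBin(r=3, p=1/6), where X is the number of failures before the r-th success:
Var(X) = 90
SD(X) = √(Var(X)) = √(90) = 3 \sqrt{10}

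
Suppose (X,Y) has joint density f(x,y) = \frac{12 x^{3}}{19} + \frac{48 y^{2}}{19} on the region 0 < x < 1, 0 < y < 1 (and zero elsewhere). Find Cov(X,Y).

E[XY] = ∫∫ xy × f(x,y) dx dy = \frac{36}{95}
E[X] = \frac{52}{95}
E[Y] = \frac{27}{38}
Cov(X,Y) = E[XY] - E[X]E[Y] = - \frac{18}{1805}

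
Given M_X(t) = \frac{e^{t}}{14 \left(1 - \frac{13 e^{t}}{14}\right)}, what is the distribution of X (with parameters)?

The MGF M(t) = \frac{e^{t}}{14 \left(1 - \frac{13 e^{t}}{14}\right)} is the standard form for the Geometric distribution.
Comparing with the known MGF formula identifies: Geometric(p=1/14), X = trial number of first success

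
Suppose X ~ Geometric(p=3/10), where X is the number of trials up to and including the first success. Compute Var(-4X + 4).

For X ~ Geometric(p=3/10), where X is the number of trials up to and including the first success:
Var(X) = \frac{70}{9}
Var(-4X + 4) = (-4)² × Var(X) = 16 × \frac{70}{9} = \frac{1120}{9}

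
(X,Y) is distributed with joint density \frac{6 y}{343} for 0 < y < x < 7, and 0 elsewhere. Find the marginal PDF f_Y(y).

f_Y(y) = ∫_y^7 \frac{6 y}{343} dx = \frac{6 y \left(7 - y\right)}{343}
for 0 < y < 7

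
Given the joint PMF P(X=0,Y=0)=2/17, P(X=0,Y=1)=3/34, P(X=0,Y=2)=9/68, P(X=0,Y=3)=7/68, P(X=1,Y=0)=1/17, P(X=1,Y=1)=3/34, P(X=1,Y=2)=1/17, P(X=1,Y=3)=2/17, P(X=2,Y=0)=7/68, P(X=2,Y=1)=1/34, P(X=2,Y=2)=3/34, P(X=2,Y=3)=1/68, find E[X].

First find marginal of X:
P(X=0) = 15/34
P(X=1) = 11/34
P(X=2) = 4/17
E[X] = 0 × 15/34 + 1 × 11/34 + 2 × 4/17 = 27/34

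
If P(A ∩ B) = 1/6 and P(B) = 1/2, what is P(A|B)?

P(A|B) = P(A ∩ B) / P(B)
= (1/6) / (1/2)
= 1/3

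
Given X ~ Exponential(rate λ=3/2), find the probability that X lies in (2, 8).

P(2 < X < 8) = ∫_{2}^{8} f(x) dx
where f(x) = \frac{3 e^{- \frac{3 x}{2}}}{2}
= - \frac{1 - e^{9}}{e^{12}}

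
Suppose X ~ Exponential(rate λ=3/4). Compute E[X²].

Using the identity E[X²] = Var(X) + (E[X])²:
E[X] = \frac{4}{3}
Var(X) = \frac{16}{9}
E[X²] = \frac{16}{9} + (\frac{4}{3})²
= \frac{32}{9}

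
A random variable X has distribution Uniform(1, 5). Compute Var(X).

For X ~ Uniform(1, 5):
Var(X) = \frac{4}{3}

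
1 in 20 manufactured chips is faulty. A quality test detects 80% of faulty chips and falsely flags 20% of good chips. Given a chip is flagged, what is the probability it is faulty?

Let D = the rare event, + = positive/flagged.
P(D) = 1/20
P(+|D) = 80/100 = 4/5
P(+|D') = 20/100 = 1/5
P(+) = P(+|D)P(D) + P(+|D')P(D')
     = \frac{4}{5} × \frac{1}{20} + \frac{1}{5} × \frac{19}{20}
     = \frac{23}{100}
P(D|+) = P(+|D)P(D)/P(+) = \frac{4}{23}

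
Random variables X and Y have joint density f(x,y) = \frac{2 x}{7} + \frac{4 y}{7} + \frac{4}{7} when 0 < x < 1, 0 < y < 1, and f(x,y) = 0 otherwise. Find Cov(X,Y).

E[XY] = ∫∫ xy × f(x,y) dx dy = \frac{2}{7}
E[X] = \frac{11}{21}
E[Y] = \frac{23}{42}
Cov(X,Y) = E[XY] - E[X]E[Y] = - \frac{1}{882}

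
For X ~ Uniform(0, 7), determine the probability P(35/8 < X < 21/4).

P(35/8 < X < 21/4) = ∫_{35/8}^{21/4} f(x) dx
where f(x) = \frac{1}{7}
= \frac{1}{8}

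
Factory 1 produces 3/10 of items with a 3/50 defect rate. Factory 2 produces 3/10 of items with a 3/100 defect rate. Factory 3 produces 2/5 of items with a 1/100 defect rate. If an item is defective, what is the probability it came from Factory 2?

Using Bayes' theorem:
P(F1) = 3/10, P(D|F1) = 3/50
P(F2) = 3/10, P(D|F2) = 3/100
P(F3) = 2/5, P(D|F3) = 1/100
P(D) = P(D|F1)P(F1) + P(D|F2)P(F2) + P(D|F3)P(F3)
     = \frac{31}{1000}
P(F2|D) = P(D|F2)P(F2) / P(D)
= \frac{9}{31}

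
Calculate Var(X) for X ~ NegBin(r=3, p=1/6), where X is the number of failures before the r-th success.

For X ~ NegBin(r=3, p=1/6), where X is the number of failures before the r-th success:
Var(X) = 90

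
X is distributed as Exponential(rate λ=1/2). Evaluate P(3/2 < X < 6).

P(3/2 < X < 6) = ∫_{3/2}^{6} f(x) dx
where f(x) = \frac{e^{- \frac{x}{2}}}{2}
= - \frac{1}{e^{3}} + e^{- \frac{3}{4}}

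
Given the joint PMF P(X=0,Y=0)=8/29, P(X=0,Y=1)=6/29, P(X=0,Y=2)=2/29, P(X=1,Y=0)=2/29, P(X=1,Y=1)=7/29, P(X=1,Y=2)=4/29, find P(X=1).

P(X=1) = P(X=1,Y=0) + P(X=1,Y=1) + P(X=1,Y=2)
= 2/29 + 7/29 + 4/29
= 13/29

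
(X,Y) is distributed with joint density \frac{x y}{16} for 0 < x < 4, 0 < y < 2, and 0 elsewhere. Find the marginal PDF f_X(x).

f_X(x) = ∫_0^2 f(x,y) dy
= ∫_0^2 \frac{x y}{16} dy
= \frac{x}{8} for 0 < x < 4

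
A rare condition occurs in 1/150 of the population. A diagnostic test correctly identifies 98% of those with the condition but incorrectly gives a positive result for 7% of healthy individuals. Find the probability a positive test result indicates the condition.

Let D = the rare event, + = positive/flagged.
P(D) = 1/150
P(+|D) = 98/100 = 49/50
P(+|D') = 7/100
P(+) = P(+|D)P(D) + P(+|D')P(D')
     = \frac{49}{50} × \frac{1}{150} + \frac{7}{100} × \frac{149}{150}
     = \frac{1141}{15000}
P(D|+) = P(+|D)P(D)/P(+) = \frac{14}{163}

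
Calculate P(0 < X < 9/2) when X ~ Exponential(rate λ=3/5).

P(0 < X < 9/2) = ∫_{0}^{9/2} f(x) dx
where f(x) = \frac{3 e^{- \frac{3 x}{5}}}{5}
= 1 - e^{- \frac{27}{10}}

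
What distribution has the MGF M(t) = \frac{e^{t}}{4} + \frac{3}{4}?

The MGF M(t) = \frac{e^{t}}{4} + \frac{3}{4} is the standard form for the Bernoulli distribution.
Comparing with the known MGF formula identifies: Bernoulli(p=1/4)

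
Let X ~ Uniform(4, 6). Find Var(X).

For X ~ Uniform(4, 6):
Var(X) = \frac{1}{3}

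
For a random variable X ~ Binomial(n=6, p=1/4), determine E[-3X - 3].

For X ~ Binomial(n=6, p=1/4):
E[X] = \frac{3}{2}
E[-3X - 3] = -3 × E[X] - 3 = - \frac{15}{2}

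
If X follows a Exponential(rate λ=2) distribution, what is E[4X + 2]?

For X ~ Exponential(rate λ=2):
E[X] = \frac{1}{2}
E[4X + 2] = 4 × E[X] + 2 = 4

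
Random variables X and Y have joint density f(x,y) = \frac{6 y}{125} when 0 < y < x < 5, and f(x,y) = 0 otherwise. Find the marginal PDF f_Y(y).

f_Y(y) = ∫_y^5 \frac{6 y}{125} dx = \frac{6 y \left(5 - y\right)}{125}
for 0 < y < 5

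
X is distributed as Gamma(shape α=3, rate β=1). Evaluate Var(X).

For X ~ Gamma(shape α=3, rate β=1):
Var(X) = 3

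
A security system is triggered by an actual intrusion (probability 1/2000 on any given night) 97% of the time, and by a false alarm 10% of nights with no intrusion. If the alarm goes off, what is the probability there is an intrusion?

Let D = the rare event, + = positive/flagged.
P(D) = 1/2000
P(+|D) = 97/100
P(+|D') = 10/100 = 1/10
P(+) = P(+|D)P(D) + P(+|D')P(D')
     = \frac{97}{100} × \frac{1}{2000} + \frac{1}{10} × \frac{1999}{2000}
     = \frac{20087}{200000}
P(D|+) = P(+|D)P(D)/P(+) = \frac{97}{20087}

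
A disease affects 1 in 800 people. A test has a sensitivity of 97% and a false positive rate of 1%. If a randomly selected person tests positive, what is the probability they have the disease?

Let D = the rare event, + = positive/flagged.
P(D) = 1/800
P(+|D) = 97/100
P(+|D') = 1/100
P(+) = P(+|D)P(D) + P(+|D')P(D')
     = \frac{97}{100} × \frac{1}{800} + \frac{1}{100} × \frac{799}{800}
     = \frac{7}{625}
P(D|+) = P(+|D)P(D)/P(+) = \frac{97}{896}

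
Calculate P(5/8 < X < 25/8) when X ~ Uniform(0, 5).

P(5/8 < X < 25/8) = ∫_{5/8}^{25/8} f(x) dx
where f(x) = \frac{1}{5}
= \frac{1}{2}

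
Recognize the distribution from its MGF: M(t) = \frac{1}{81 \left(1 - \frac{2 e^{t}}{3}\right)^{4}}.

The MGF M(t) = \frac{1}{81 \left(1 - \frac{2 e^{t}}{3}\right)^{4}} is the standard form for the NegativeBinomial distribution.
Comparing with the known MGF formula identifies: NegBin(r=4, p=1/3), X = failures before r-th success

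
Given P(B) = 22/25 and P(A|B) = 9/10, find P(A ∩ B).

By definition, P(A|B) = P(A ∩ B) / P(B)
So P(A ∩ B) = P(A|B) × P(B)
= 9/10 × 22/25
= 99/125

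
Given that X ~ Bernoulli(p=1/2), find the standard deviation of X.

For X ~ Bernoulli(p=1/2):
Var(X) = \frac{1}{4}
SD(X) = √(Var(X)) = √(\frac{1}{4}) = \frac{1}{2}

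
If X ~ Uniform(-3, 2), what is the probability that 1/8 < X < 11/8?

P(1/8 < X < 11/8) = ∫_{1/8}^{11/8} f(x) dx
where f(x) = \frac{1}{5}
= \frac{1}{4}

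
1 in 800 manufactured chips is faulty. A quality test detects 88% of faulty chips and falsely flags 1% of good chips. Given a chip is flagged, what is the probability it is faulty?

Let D = the rare event, + = positive/flagged.
P(D) = 1/800
P(+|D) = 88/100 = 22/25
P(+|D') = 1/100
P(+) = P(+|D)P(D) + P(+|D')P(D')
     = \frac{22}{25} × \frac{1}{800} + \frac{1}{100} × \frac{799}{800}
     = \frac{887}{80000}
P(D|+) = P(+|D)P(D)/P(+) = \frac{88}{887}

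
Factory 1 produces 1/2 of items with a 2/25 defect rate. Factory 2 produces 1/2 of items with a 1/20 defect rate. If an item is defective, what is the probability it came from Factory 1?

Using Bayes' theorem:
P(F1) = 1/2, P(D|F1) = 2/25
P(F2) = 1/2, P(D|F2) = 1/20
P(D) = P(D|F1)P(F1) + P(D|F2)P(F2)
     = \frac{13}{200}
P(F1|D) = P(D|F1)P(F1) / P(D)
= \frac{8}{13}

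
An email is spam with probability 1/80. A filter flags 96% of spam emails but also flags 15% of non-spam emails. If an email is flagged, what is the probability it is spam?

Let D = the rare event, + = positive/flagged.
P(D) = 1/80
P(+|D) = 96/100 = 24/25
P(+|D') = 15/100 = 3/20
P(+) = P(+|D)P(D) + P(+|D')P(D')
     = \frac{24}{25} × \frac{1}{80} + \frac{3}{20} × \frac{79}{80}
     = \frac{1281}{8000}
P(D|+) = P(+|D)P(D)/P(+) = \frac{32}{427}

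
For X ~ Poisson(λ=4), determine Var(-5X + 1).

For X ~ Poisson(λ=4):
Var(X) = 4
Var(-5X + 1) = (-5)² × Var(X) = 25 × 4 = 100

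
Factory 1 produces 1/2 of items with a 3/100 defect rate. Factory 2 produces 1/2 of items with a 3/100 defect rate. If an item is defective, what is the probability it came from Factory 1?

Using Bayes' theorem:
P(F1) = 1/2, P(D|F1) = 3/100
P(F2) = 1/2, P(D|F2) = 3/100
P(D) = P(D|F1)P(F1) + P(D|F2)P(F2)
     = \frac{3}{100}
P(F1|D) = P(D|F1)P(F1) / P(D)
= \frac{1}{2}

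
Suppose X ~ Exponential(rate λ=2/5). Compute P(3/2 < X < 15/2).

P(3/2 < X < 15/2) = ∫_{3/2}^{15/2} f(x) dx
where f(x) = \frac{2 e^{- \frac{2 x}{5}}}{5}
= - \frac{1}{e^{3}} + e^{- \frac{3}{5}}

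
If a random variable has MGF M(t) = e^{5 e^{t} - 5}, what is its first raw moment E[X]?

To find E[X], compute M^(1)(0):
M^(1)(t) = 5 e^{t} e^{5 e^{t} - 5}
M^(1)(0) = 5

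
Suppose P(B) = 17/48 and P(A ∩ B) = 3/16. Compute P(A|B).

P(A|B) = P(A ∩ B) / P(B)
= (3/16) / (17/48)
= 9/17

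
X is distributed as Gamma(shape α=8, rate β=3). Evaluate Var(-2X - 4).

For X ~ Gamma(shape α=8, rate β=3):
Var(X) = \frac{8}{9}
Var(-2X - 4) = (-2)² × Var(X) = 4 × \frac{8}{9} = \frac{32}{9}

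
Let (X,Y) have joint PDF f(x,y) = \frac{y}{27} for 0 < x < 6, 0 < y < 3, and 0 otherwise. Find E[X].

f_X(x) = ∫_0^3 \frac{y}{27} dy = \frac{1}{6}
E[X] = ∫_0^6 x × (\frac{1}{6}) dx = 3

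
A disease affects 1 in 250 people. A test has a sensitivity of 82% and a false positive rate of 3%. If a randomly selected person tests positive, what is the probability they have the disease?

Let D = the rare event, + = positive/flagged.
P(D) = 1/250
P(+|D) = 82/100 = 41/50
P(+|D') = 3/100
P(+) = P(+|D)P(D) + P(+|D')P(D')
     = \frac{41}{50} × \frac{1}{250} + \frac{3}{100} × \frac{249}{250}
     = \frac{829}{25000}
P(D|+) = P(+|D)P(D)/P(+) = \frac{82}{829}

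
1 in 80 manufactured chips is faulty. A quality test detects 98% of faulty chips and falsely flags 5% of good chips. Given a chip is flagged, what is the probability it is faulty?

Let D = the rare event, + = positive/flagged.
P(D) = 1/80
P(+|D) = 98/100 = 49/50
P(+|D') = 5/100 = 1/20
P(+) = P(+|D)P(D) + P(+|D')P(D')
     = \frac{49}{50} × \frac{1}{80} + \frac{1}{20} × \frac{79}{80}
     = \frac{493}{8000}
P(D|+) = P(+|D)P(D)/P(+) = \frac{98}{493}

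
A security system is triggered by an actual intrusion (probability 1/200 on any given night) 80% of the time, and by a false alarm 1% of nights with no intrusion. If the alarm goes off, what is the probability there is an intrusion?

Let D = the rare event, + = positive/flagged.
P(D) = 1/200
P(+|D) = 80/100 = 4/5
P(+|D') = 1/100
P(+) = P(+|D)P(D) + P(+|D')P(D')
     = \frac{4}{5} × \frac{1}{200} + \frac{1}{100} × \frac{199}{200}
     = \frac{279}{20000}
P(D|+) = P(+|D)P(D)/P(+) = \frac{80}{279}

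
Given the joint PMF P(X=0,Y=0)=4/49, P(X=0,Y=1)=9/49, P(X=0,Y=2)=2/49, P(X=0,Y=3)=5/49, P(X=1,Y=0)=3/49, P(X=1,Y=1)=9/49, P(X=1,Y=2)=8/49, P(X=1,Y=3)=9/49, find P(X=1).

P(X=1) = P(X=1,Y=0) + P(X=1,Y=1) + P(X=1,Y=2) + P(X=1,Y=3)
= 3/49 + 9/49 + 8/49 + 9/49
= 29/49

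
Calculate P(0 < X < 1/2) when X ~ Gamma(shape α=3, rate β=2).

P(0 < X < 1/2) = ∫_{0}^{1/2} f(x) dx
where f(x) = 4 x^{2} e^{- 2 x}
= 1 - \frac{5}{2 e}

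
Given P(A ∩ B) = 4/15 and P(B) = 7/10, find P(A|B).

P(A|B) = P(A ∩ B) / P(B)
= (4/15) / (7/10)
= 8/21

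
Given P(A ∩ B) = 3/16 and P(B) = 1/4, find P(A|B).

P(A|B) = P(A ∩ B) / P(B)
= (3/16) / (1/4)
= 3/4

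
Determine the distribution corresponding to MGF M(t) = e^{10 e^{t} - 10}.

The MGF M(t) = e^{10 e^{t} - 10} is the standard form for the Poisson distribution.
Comparing with the known MGF formula identifies: Poisson(λ=10)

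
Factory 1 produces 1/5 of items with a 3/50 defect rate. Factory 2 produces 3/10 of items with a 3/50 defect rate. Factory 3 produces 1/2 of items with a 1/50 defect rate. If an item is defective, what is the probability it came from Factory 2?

Using Bayes' theorem:
P(F1) = 1/5, P(D|F1) = 3/50
P(F2) = 3/10, P(D|F2) = 3/50
P(F3) = 1/2, P(D|F3) = 1/50
P(D) = P(D|F1)P(F1) + P(D|F2)P(F2) + P(D|F3)P(F3)
     = \frac{1}{25}
P(F2|D) = P(D|F2)P(F2) / P(D)
= \frac{9}{20}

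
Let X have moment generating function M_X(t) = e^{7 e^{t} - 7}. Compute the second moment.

To find E[X^2], compute M^(2)(0):
M^(1)(t) = 7 e^{t} e^{7 e^{t} - 7}
M^(2)(t) = 49 e^{2 t} e^{7 e^{t} - 7} + 7 e^{t} e^{7 e^{t} - 7}
M^(2)(0) = 56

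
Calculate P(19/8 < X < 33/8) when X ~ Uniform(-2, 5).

P(19/8 < X < 33/8) = ∫_{19/8}^{33/8} f(x) dx
where f(x) = \frac{1}{7}
= \frac{1}{4}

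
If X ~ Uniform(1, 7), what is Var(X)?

For X ~ Uniform(1, 7):
Var(X) = 3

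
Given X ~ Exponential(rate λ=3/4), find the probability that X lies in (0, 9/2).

P(0 < X < 9/2) = ∫_{0}^{9/2} f(x) dx
where f(x) = \frac{3 e^{- \frac{3 x}{4}}}{4}
= 1 - e^{- \frac{27}{8}}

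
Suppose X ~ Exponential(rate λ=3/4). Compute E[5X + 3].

For X ~ Exponential(rate λ=3/4):
E[X] = \frac{4}{3}
E[5X + 3] = 5 × E[X] + 3 = \frac{29}{3}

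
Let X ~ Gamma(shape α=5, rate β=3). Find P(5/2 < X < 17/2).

P(5/2 < X < 17/2) = ∫_{5/2}^{17/2} f(x) dx
where f(x) = \frac{81 x^{4} e^{- 3 x}}{8}
= \frac{-2653811 + 30563 e^{18}}{128 e^{\frac{51}{2}}}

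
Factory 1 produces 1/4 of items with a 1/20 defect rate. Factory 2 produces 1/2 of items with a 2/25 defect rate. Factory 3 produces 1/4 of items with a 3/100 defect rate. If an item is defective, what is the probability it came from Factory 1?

Using Bayes' theorem:
P(F1) = 1/4, P(D|F1) = 1/20
P(F2) = 1/2, P(D|F2) = 2/25
P(F3) = 1/4, P(D|F3) = 3/100
P(D) = P(D|F1)P(F1) + P(D|F2)P(F2) + P(D|F3)P(F3)
     = \frac{3}{50}
P(F1|D) = P(D|F1)P(F1) / P(D)
= \frac{5}{24}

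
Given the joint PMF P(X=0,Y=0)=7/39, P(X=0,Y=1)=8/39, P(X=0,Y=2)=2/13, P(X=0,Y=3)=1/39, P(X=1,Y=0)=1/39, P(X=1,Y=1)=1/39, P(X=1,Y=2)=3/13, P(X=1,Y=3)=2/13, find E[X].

First find marginal of X:
P(X=0) = 22/39
P(X=1) = 17/39
E[X] = 0 × 22/39 + 1 × 17/39 = 17/39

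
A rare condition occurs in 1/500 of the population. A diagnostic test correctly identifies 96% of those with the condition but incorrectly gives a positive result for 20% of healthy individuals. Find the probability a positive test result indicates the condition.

Let D = the rare event, + = positive/flagged.
P(D) = 1/500
P(+|D) = 96/100 = 24/25
P(+|D') = 20/100 = 1/5
P(+) = P(+|D)P(D) + P(+|D')P(D')
     = \frac{24}{25} × \frac{1}{500} + \frac{1}{5} × \frac{499}{500}
     = \frac{2519}{12500}
P(D|+) = P(+|D)P(D)/P(+) = \frac{24}{2519}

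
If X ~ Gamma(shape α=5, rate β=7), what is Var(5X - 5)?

For X ~ Gamma(shape α=5, rate β=7):
Var(X) = \frac{5}{49}
Var(5X - 5) = (5)² × Var(X) = 25 × \frac{5}{49} = \frac{125}{49}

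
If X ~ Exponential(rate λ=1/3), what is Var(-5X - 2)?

For X ~ Exponential(rate λ=1/3):
Var(X) = 9
Var(-5X - 2) = (-5)² × Var(X) = 25 × 9 = 225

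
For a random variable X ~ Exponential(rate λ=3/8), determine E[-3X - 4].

For X ~ Exponential(rate λ=3/8):
E[X] = \frac{8}{3}
E[-3X - 4] = -3 × E[X] - 4 = -12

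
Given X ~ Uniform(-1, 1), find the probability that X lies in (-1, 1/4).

P(-1 < X < 1/4) = ∫_{-1}^{1/4} f(x) dx
where f(x) = \frac{1}{2}
= \frac{5}{8}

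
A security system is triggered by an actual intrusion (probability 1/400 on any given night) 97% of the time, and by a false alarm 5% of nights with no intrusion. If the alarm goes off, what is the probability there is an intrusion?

Let D = the rare event, + = positive/flagged.
P(D) = 1/400
P(+|D) = 97/100
P(+|D') = 5/100 = 1/20
P(+) = P(+|D)P(D) + P(+|D')P(D')
     = \frac{97}{100} × \frac{1}{400} + \frac{1}{20} × \frac{399}{400}
     = \frac{523}{10000}
P(D|+) = P(+|D)P(D)/P(+) = \frac{97}{2092}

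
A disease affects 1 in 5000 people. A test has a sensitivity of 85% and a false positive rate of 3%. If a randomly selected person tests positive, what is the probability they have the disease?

Let D = the rare event, + = positive/flagged.
P(D) = 1/5000
P(+|D) = 85/100 = 17/20
P(+|D') = 3/100
P(+) = P(+|D)P(D) + P(+|D')P(D')
     = \frac{17}{20} × \frac{1}{5000} + \frac{3}{100} × \frac{4999}{5000}
     = \frac{7541}{250000}
P(D|+) = P(+|D)P(D)/P(+) = \frac{85}{15082}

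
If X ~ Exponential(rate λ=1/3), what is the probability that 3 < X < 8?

P(3 < X < 8) = ∫_{3}^{8} f(x) dx
where f(x) = \frac{e^{- \frac{x}{3}}}{3}
= - \frac{1}{e^{\frac{8}{3}}} + e^{-1}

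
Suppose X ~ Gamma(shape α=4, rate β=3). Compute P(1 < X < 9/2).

P(1 < X < 9/2) = ∫_{1}^{9/2} f(x) dx
where f(x) = \frac{27 x^{3} e^{- 3 x}}{2}
= - \frac{8251}{16 e^{\frac{27}{2}}} + \frac{13}{e^{3}}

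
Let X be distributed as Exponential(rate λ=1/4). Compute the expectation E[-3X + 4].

For X ~ Exponential(rate λ=1/4):
E[X] = 4
E[-3X + 4] = -3 × E[X] + 4 = -8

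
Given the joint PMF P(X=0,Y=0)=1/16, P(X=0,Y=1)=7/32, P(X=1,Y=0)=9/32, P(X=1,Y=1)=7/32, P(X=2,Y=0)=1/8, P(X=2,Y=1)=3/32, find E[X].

First find marginal of X:
P(X=0) = 9/32
P(X=1) = 1/2
P(X=2) = 7/32
E[X] = 0 × 9/32 + 1 × 1/2 + 2 × 7/32 = 15/16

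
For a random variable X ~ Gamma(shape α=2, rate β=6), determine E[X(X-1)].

E[X(X-1)] = E[X² - X] = E[X²] - E[X]
E[X] = \frac{1}{3}
E[X²] = Var(X) + (E[X])² = \frac{1}{18} + (\frac{1}{3})² = \frac{1}{6}
E[X(X-1)] = \frac{1}{6} - \frac{1}{3} = - \frac{1}{6}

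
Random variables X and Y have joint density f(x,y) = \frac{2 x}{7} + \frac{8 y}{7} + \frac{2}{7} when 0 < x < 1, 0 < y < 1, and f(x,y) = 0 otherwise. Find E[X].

E[X] = ∫_0^1 ∫_0^1 x × f(x,y) dy dx
= ∫_0^1 ∫_0^1 x × (\frac{2 x}{7} + \frac{8 y}{7} + \frac{2}{7}) dy dx
= \frac{11}{21}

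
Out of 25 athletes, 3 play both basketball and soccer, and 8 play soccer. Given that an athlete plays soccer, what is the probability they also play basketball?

P(A ∩ B) = 3/25
P(B) = 8/25
P(A|B) = P(A ∩ B) / P(B) = (3/25) / (8/25) = 3/8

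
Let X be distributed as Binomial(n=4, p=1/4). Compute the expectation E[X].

For X ~ Binomial(n=4, p=1/4), the expected value is:
E[X] = 1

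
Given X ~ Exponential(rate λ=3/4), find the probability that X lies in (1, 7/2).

P(1 < X < 7/2) = ∫_{1}^{7/2} f(x) dx
where f(x) = \frac{3 e^{- \frac{3 x}{4}}}{4}
= - \frac{1}{e^{\frac{21}{8}}} + e^{- \frac{3}{4}}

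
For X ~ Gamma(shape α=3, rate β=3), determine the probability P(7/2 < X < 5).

P(7/2 < X < 5) = ∫_{7/2}^{5} f(x) dx
where f(x) = \frac{27 x^{2} e^{- 3 x}}{2}
= - \frac{257}{2 e^{15}} + \frac{533}{8 e^{\frac{21}{2}}}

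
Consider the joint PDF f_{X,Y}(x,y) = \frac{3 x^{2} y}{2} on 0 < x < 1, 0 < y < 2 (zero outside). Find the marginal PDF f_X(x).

f_X(x) = ∫_0^2 f(x,y) dy
= ∫_0^2 \frac{3 x^{2} y}{2} dy
= 3 x^{2} for 0 < x < 1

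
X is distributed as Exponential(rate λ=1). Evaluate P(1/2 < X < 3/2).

P(1/2 < X < 3/2) = ∫_{1/2}^{3/2} f(x) dx
where f(x) = e^{- x}
= - \frac{1 - e}{e^{\frac{3}{2}}}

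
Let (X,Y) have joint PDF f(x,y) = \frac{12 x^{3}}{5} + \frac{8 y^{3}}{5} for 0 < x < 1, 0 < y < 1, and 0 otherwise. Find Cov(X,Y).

E[XY] = ∫∫ xy × f(x,y) dx dy = \frac{2}{5}
E[X] = \frac{17}{25}
E[Y] = \frac{31}{50}
Cov(X,Y) = E[XY] - E[X]E[Y] = - \frac{27}{1250}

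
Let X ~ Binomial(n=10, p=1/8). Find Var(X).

For X ~ Binomial(n=10, p=1/8):
Var(X) = \frac{35}{32}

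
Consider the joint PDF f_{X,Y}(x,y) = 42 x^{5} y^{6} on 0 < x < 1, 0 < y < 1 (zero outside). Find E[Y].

E[Y] = ∫_0^1 ∫_0^1 y × f(x,y) dx dy
= \frac{7}{8}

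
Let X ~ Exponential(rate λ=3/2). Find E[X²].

Using the identity E[X²] = Var(X) + (E[X])²:
E[X] = \frac{2}{3}
Var(X) = \frac{4}{9}
E[X²] = \frac{4}{9} + (\frac{2}{3})²
= \frac{8}{9}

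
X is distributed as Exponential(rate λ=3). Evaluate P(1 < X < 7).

P(1 < X < 7) = ∫_{1}^{7} f(x) dx
where f(x) = 3 e^{- 3 x}
= - \frac{1 - e^{18}}{e^{21}}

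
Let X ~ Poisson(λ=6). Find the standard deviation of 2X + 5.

For X ~ Poisson(λ=6):
Var(X) = 6
SD(X) = √(Var(X)) = √(6) = \sqrt{6}
SD(2X + 5) = |2| × SD(X) = 2 × \sqrt{6} = 2 \sqrt{6}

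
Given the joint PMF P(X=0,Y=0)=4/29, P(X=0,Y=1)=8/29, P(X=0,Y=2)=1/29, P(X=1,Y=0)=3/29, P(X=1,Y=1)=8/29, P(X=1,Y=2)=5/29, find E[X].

First find marginal of X:
P(X=0) = 13/29
P(X=1) = 16/29
E[X] = 0 × 13/29 + 1 × 16/29 = 16/29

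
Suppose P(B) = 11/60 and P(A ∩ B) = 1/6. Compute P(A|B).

P(A|B) = P(A ∩ B) / P(B)
= (1/6) / (11/60)
= 10/11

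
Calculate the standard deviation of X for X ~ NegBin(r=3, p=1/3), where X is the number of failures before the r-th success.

For X ~ NegBin(r=3, p=1/3), where X is the number of failures before the r-th success:
Var(X) = 18
SD(X) = √(Var(X)) = √(18) = 3 \sqrt{2}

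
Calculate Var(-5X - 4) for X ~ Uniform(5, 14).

For X ~ Uniform(5, 14):
Var(X) = \frac{27}{4}
Var(-5X - 4) = (-5)² × Var(X) = 25 × \frac{27}{4} = \frac{675}{4}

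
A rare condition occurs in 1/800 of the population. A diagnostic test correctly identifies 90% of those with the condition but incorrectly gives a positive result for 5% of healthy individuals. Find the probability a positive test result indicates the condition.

Let D = the rare event, + = positive/flagged.
P(D) = 1/800
P(+|D) = 90/100 = 9/10
P(+|D') = 5/100 = 1/20
P(+) = P(+|D)P(D) + P(+|D')P(D')
     = \frac{9}{10} × \frac{1}{800} + \frac{1}{20} × \frac{799}{800}
     = \frac{817}{16000}
P(D|+) = P(+|D)P(D)/P(+) = \frac{18}{817}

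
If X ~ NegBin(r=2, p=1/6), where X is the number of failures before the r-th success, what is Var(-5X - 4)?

For X ~ NegBin(r=2, p=1/6), where X is the number of failures before the r-th success:
Var(X) = 60
Var(-5X - 4) = (-5)² × Var(X) = 25 × 60 = 1500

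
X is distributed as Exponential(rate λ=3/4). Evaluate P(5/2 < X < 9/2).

P(5/2 < X < 9/2) = ∫_{5/2}^{9/2} f(x) dx
where f(x) = \frac{3 e^{- \frac{3 x}{4}}}{4}
= - \frac{1 - e^{\frac{3}{2}}}{e^{\frac{27}{8}}}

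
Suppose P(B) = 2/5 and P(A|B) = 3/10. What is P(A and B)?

By definition, P(A|B) = P(A ∩ B) / P(B)
So P(A ∩ B) = P(A|B) × P(B)
= 3/10 × 2/5
= 3/25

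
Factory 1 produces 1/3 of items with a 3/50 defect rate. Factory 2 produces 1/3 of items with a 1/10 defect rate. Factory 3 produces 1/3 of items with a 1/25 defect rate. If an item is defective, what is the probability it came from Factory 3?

Using Bayes' theorem:
P(F1) = 1/3, P(D|F1) = 3/50
P(F2) = 1/3, P(D|F2) = 1/10
P(F3) = 1/3, P(D|F3) = 1/25
P(D) = P(D|F1)P(F1) + P(D|F2)P(F2) + P(D|F3)P(F3)
     = \frac{1}{15}
P(F3|D) = P(D|F3)P(F3) / P(D)
= \frac{1}{5}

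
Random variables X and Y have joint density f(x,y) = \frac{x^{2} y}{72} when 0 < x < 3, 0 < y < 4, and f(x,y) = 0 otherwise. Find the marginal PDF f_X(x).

f_X(x) = ∫_0^4 f(x,y) dy
= ∫_0^4 \frac{x^{2} y}{72} dy
= \frac{x^{2}}{9} for 0 < x < 3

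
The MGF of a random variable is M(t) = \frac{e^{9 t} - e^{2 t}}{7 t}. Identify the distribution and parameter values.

The MGF M(t) = \frac{e^{9 t} - e^{2 t}}{7 t} is the standard form for the Uniform distribution.
Comparing with the known MGF formula identifies: Uniform(2, 9)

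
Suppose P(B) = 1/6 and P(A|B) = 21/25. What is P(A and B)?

By definition, P(A|B) = P(A ∩ B) / P(B)
So P(A ∩ B) = P(A|B) × P(B)
= 21/25 × 1/6
= 7/50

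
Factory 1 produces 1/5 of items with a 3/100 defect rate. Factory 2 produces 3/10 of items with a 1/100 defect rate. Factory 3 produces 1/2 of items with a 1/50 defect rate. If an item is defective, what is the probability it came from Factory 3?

Using Bayes' theorem:
P(F1) = 1/5, P(D|F1) = 3/100
P(F2) = 3/10, P(D|F2) = 1/100
P(F3) = 1/2, P(D|F3) = 1/50
P(D) = P(D|F1)P(F1) + P(D|F2)P(F2) + P(D|F3)P(F3)
     = \frac{19}{1000}
P(F3|D) = P(D|F3)P(F3) / P(D)
= \frac{10}{19}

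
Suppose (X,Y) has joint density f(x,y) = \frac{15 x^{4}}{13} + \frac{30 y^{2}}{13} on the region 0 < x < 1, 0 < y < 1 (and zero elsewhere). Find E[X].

E[X] = ∫_0^1 ∫_0^1 x × f(x,y) dy dx
= ∫_0^1 ∫_0^1 x × (\frac{15 x^{4}}{13} + \frac{30 y^{2}}{13}) dy dx
= \frac{15}{26}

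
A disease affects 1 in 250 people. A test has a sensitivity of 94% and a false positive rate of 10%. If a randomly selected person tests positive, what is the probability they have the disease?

Let D = the rare event, + = positive/flagged.
P(D) = 1/250
P(+|D) = 94/100 = 47/50
P(+|D') = 10/100 = 1/10
P(+) = P(+|D)P(D) + P(+|D')P(D')
     = \frac{47}{50} × \frac{1}{250} + \frac{1}{10} × \frac{249}{250}
     = \frac{323}{3125}
P(D|+) = P(+|D)P(D)/P(+) = \frac{47}{1292}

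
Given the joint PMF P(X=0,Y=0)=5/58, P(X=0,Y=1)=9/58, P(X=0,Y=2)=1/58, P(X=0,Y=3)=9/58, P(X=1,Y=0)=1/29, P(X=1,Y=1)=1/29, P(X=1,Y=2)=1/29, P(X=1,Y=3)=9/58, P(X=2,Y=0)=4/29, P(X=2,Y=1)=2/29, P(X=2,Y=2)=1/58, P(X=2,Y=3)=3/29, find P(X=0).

P(X=0) = P(X=0,Y=0) + P(X=0,Y=1) + P(X=0,Y=2) + P(X=0,Y=3)
= 5/58 + 9/58 + 1/58 + 9/58
= 12/29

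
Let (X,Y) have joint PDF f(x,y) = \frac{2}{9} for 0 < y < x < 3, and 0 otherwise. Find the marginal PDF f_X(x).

f_X(x) = ∫_0^x \frac{2}{9} dy = \frac{2 x}{9}
for 0 < x < 3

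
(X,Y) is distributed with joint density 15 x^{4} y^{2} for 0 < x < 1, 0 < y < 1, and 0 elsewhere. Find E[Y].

E[Y] = ∫_0^1 ∫_0^1 y × f(x,y) dx dy
= \frac{3}{4}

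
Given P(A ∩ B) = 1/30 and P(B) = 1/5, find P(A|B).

P(A|B) = P(A ∩ B) / P(B)
= (1/30) / (1/5)
= 1/6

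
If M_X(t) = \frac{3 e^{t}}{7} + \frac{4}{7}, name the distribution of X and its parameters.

The MGF M(t) = \frac{3 e^{t}}{7} + \frac{4}{7} is the standard form for the Bernoulli distribution.
Comparing with the known MGF formula identifies: Bernoulli(p=3/7)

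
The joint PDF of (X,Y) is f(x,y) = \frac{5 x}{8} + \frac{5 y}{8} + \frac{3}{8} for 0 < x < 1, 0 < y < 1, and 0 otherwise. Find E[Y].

E[Y] = ∫_0^1 ∫_0^1 y × f(x,y) dx dy
= \frac{53}{96}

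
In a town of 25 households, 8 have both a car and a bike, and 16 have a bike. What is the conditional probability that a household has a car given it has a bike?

P(A ∩ B) = 8/25
P(B) = 16/25
P(A|B) = P(A ∩ B) / P(B) = (8/25) / (16/25) = 1/2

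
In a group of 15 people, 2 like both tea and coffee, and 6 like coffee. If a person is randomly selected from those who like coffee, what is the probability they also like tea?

P(A ∩ B) = 2/15
P(B) = 6/15 = 2/5
P(A|B) = P(A ∩ B) / P(B) = (2/15) / (2/5) = 1/3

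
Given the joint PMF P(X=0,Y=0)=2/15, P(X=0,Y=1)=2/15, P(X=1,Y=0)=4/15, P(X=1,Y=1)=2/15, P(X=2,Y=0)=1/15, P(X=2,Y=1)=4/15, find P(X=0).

P(X=0) = P(X=0,Y=0) + P(X=0,Y=1)
= 2/15 + 2/15
= 4/15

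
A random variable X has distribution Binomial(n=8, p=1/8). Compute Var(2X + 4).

For X ~ Binomial(n=8, p=1/8):
Var(X) = \frac{7}{8}
Var(2X + 4) = (2)² × Var(X) = 4 × \frac{7}{8} = \frac{7}{2}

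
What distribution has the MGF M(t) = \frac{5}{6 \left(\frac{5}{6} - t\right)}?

The MGF M(t) = \frac{5}{6 \left(\frac{5}{6} - t\right)} is the standard form for the Exponential distribution.
Comparing with the known MGF formula identifies: Exponential(rate λ=5/6)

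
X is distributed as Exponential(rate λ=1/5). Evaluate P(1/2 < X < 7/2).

P(1/2 < X < 7/2) = ∫_{1/2}^{7/2} f(x) dx
where f(x) = \frac{e^{- \frac{x}{5}}}{5}
= - \frac{1 - e^{\frac{3}{5}}}{e^{\frac{7}{10}}}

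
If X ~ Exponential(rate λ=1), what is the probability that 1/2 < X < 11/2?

P(1/2 < X < 11/2) = ∫_{1/2}^{11/2} f(x) dx
where f(x) = e^{- x}
= - \frac{1 - e^{5}}{e^{\frac{11}{2}}}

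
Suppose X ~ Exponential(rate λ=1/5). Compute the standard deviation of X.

For X ~ Exponential(rate λ=1/5):
Var(X) = 25
SD(X) = √(Var(X)) = √(25) = 5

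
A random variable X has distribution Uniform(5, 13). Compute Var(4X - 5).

For X ~ Uniform(5, 13):
Var(X) = \frac{16}{3}
Var(4X - 5) = (4)² × Var(X) = 16 × \frac{16}{3} = \frac{256}{3}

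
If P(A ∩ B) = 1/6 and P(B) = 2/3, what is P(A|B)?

P(A|B) = P(A ∩ B) / P(B)
= (1/6) / (2/3)
= 1/4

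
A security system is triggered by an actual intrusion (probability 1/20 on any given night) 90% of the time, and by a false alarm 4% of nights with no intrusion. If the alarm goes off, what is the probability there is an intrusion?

Let D = the rare event, + = positive/flagged.
P(D) = 1/20
P(+|D) = 90/100 = 9/10
P(+|D') = 4/100 = 1/25
P(+) = P(+|D)P(D) + P(+|D')P(D')
     = \frac{9}{10} × \frac{1}{20} + \frac{1}{25} × \frac{19}{20}
     = \frac{83}{1000}
P(D|+) = P(+|D)P(D)/P(+) = \frac{45}{83}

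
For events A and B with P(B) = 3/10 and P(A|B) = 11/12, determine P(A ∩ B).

By definition, P(A|B) = P(A ∩ B) / P(B)
So P(A ∩ B) = P(A|B) × P(B)
= 11/12 × 3/10
= 11/40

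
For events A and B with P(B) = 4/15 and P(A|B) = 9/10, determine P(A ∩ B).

By definition, P(A|B) = P(A ∩ B) / P(B)
So P(A ∩ B) = P(A|B) × P(B)
= 9/10 × 4/15
= 6/25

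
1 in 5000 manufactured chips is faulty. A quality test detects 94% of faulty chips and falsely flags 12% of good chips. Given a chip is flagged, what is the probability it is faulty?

Let D = the rare event, + = positive/flagged.
P(D) = 1/5000
P(+|D) = 94/100 = 47/50
P(+|D') = 12/100 = 3/25
P(+) = P(+|D)P(D) + P(+|D')P(D')
     = \frac{47}{50} × \frac{1}{5000} + \frac{3}{25} × \frac{4999}{5000}
     = \frac{30041}{250000}
P(D|+) = P(+|D)P(D)/P(+) = \frac{47}{30041}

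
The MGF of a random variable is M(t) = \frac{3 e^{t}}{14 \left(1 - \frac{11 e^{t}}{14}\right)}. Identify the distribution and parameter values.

The MGF M(t) = \frac{3 e^{t}}{14 \left(1 - \frac{11 e^{t}}{14}\right)} is the standard form for the Geometric distribution.
Comparing with the known MGF formula identifies: Geometric(p=3/14), X = trial number of first success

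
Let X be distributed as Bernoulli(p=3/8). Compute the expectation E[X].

For X ~ Bernoulli(p=3/8), the expected value is:
E[X] = \frac{3}{8}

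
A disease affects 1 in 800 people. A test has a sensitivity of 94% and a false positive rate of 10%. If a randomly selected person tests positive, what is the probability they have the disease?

Let D = the rare event, + = positive/flagged.
P(D) = 1/800
P(+|D) = 94/100 = 47/50
P(+|D') = 10/100 = 1/10
P(+) = P(+|D)P(D) + P(+|D')P(D')
     = \frac{47}{50} × \frac{1}{800} + \frac{1}{10} × \frac{799}{800}
     = \frac{2021}{20000}
P(D|+) = P(+|D)P(D)/P(+) = \frac{1}{86}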